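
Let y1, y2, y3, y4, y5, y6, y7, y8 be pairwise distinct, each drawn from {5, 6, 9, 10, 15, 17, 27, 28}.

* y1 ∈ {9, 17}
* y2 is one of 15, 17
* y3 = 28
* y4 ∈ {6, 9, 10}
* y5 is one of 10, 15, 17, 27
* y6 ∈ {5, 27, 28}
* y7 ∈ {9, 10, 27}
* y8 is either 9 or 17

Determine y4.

6

y3 must be 28 (only option left). Strike 28 from y6.
Among the 7 still-open variables, 5 fits only y6 (and all 7 values in {5, 6, 9, 10, 15, 17, 27} must be used), so y6 = 5.
The 6 still-open variables draw from only 6 values {6, 9, 10, 15, 17, 27}, so each is used; only y4 can be 6, hence y4 = 6.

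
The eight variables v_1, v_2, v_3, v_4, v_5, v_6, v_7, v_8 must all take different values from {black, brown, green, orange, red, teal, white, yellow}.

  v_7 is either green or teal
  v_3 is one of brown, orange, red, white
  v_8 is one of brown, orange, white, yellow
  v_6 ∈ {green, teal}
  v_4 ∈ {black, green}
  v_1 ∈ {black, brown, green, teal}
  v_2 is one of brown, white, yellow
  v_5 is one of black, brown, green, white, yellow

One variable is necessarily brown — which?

v_1

The 8 variables together cover exactly {black, brown, green, orange, red, teal, white, yellow} — 8 values for 8 variables — and red appears only in v_3's list, so v_3 = red.
Among the 7 still-open variables, orange fits only v_8 (and all 7 values in {black, brown, green, orange, teal, white, yellow} must be used), so v_8 = orange.
v_6 and v_7 share exactly the 2 values {green, teal}; by pigeonhole those values go to them, so strike green, teal from v_1, v_4, v_5.
That leaves v_4 = black. Remove black from v_1, v_5.
So brown goes to v_1.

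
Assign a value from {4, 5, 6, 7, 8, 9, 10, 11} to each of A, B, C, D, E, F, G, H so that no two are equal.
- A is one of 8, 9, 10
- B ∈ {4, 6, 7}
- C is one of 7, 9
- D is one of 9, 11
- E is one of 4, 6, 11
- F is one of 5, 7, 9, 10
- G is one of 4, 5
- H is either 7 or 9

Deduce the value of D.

11

The 8 variables together cover exactly {4, 5, 6, 7, 8, 9, 10, 11} — 8 values for 8 variables — and 8 appears only in A's list, so A = 8.
The 7 still-open variables together cover exactly {4, 5, 6, 7, 9, 10, 11} — 7 values for 7 variables — and 10 appears only in F's list, so F = 10.
The 6 still-open variables together cover exactly {4, 5, 6, 7, 9, 11} — 6 values for 6 variables — and 5 appears only in G's list, so G = 5.
The 2 variables C and H are confined to {7, 9}, which locks those values in; drop them from B, D.
So D = 11.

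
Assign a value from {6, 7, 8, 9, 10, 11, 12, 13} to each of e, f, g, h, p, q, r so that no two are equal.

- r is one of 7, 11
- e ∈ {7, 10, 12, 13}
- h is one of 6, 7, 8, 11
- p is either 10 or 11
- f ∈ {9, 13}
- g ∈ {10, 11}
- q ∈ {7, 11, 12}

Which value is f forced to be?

9

g and p share exactly the 2 values {10, 11}; by pigeonhole those values go to them, so strike 10, 11 from e, h, q, r.
r's domain is down to {7}, so r = 7. Eliminate 7 elsewhere: e, h, q.
q must be 12 (only option left). Remove 12 from e.
That leaves e = 13. So f can't be 13.
So f = 9.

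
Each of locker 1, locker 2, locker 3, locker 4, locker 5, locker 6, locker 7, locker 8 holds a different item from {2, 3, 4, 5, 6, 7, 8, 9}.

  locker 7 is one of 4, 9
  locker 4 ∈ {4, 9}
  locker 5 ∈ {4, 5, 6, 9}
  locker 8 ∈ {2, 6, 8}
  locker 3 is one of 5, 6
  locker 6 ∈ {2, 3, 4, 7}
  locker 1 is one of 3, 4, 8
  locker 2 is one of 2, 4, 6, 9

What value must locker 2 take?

The 8 variables together cover exactly {2, 3, 4, 5, 6, 7, 8, 9} — 8 values for 8 variables — and 7 appears only in locker 6's list, so locker 6 = 7.
The 7 still-open variables together cover exactly {2, 3, 4, 5, 6, 8, 9} — 7 values for 7 variables — and 3 appears only in locker 1's list, so locker 1 = 3.
Among the 6 still-open variables, 8 fits only locker 8 (and all 6 values in {2, 4, 5, 6, 8, 9} must be used), so locker 8 = 8.
The 5 still-open variables together cover exactly {2, 4, 5, 6, 9} — 5 values for 5 variables — and 2 appears only in locker 2's list, so locker 2 = 2.

2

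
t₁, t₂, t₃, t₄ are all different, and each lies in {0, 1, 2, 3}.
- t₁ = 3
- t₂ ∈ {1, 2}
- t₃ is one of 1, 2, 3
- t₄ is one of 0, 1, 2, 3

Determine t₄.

t₁ has just one choice, so t₁ = 3. So t₃, t₄ can't be 3.
The 3 still-open variables together cover exactly {0, 1, 2} — 3 values for 3 variables — and 0 appears only in t₄'s list, so t₄ = 0.

0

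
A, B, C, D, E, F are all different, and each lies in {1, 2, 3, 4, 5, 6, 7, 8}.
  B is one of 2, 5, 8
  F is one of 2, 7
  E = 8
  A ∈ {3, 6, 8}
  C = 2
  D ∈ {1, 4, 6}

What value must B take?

C's domain is down to {2}, so C = 2. Strike 2 from B, F.
E's domain is down to {8}, so E = 8. Eliminate 8 elsewhere: A, B.
So B = 5.

5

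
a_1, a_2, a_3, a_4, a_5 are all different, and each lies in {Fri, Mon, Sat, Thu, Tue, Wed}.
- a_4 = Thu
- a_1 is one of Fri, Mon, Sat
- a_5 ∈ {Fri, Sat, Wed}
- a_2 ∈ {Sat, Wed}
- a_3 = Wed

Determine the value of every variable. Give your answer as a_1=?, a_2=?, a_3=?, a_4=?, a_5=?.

a_3 has just one choice, so a_3 = Wed. Eliminate Wed elsewhere: a_2, a_5.
a_4 must be Thu (only option left).
That leaves a_2 = Sat. Strike Sat from a_1, a_5.
a_5 must be Fri (only option left). So a_1 can't be Fri.
a_1's domain is down to {Mon}, so a_1 = Mon.

a_1=Mon, a_2=Sat, a_3=Wed, a_4=Thu, a_5=Fri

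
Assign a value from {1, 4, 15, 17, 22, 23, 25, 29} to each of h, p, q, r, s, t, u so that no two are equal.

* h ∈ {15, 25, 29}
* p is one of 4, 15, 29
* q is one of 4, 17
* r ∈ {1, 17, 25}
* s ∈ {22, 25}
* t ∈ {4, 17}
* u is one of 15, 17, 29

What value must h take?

The 7 variables draw from only 7 values {1, 4, 15, 17, 22, 25, 29}, so each is used; only r can be 1, hence r = 1.
The 6 still-open variables draw from only 6 values {4, 15, 17, 22, 25, 29}, so each is used; only s can be 22, hence s = 22.
Among the 5 still-open variables, 25 fits only h (and all 5 values in {4, 15, 17, 25, 29} must be used), so h = 25.

25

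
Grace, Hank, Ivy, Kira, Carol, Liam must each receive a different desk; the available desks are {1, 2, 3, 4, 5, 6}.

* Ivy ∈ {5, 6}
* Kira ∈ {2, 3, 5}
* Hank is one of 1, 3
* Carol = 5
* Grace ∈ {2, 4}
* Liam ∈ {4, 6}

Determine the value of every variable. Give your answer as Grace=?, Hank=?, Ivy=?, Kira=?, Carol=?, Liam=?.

Grace=2, Hank=1, Ivy=6, Kira=3, Carol=5, Liam=4

Carol has just one choice, so Carol = 5. So Ivy, Kira can't be 5.
Ivy's domain is down to {6}, so Ivy = 6. Eliminate 6 elsewhere: Liam.
Liam must be 4 (only option left). Strike 4 from Grace.
Grace must be 2 (only option left). Eliminate 2 elsewhere: Kira.
Kira's domain is down to {3}, so Kira = 3. So Hank can't be 3.
Hank's domain is down to {1}, so Hank = 1.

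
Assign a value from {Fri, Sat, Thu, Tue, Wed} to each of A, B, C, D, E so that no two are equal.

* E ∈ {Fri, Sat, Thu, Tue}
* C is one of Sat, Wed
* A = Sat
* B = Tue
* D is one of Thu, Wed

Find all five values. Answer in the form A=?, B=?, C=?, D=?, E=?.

A must be Sat (only option left). So C, E can't be Sat.
B must be Tue (only option left). Remove Tue from E.
That leaves C = Wed. Eliminate Wed elsewhere: D.
D's domain is down to {Thu}, so D = Thu. Remove Thu from E.
That leaves E = Fri.

A=Sat, B=Tue, C=Wed, D=Thu, E=Fri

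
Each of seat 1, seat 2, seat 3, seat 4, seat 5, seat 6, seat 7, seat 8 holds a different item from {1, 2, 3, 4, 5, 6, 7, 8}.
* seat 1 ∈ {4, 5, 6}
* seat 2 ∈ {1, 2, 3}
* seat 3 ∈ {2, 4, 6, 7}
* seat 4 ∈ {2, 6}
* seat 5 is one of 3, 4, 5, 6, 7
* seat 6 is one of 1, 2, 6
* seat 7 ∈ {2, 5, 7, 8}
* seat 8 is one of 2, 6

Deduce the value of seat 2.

3

Among the 8 variables, 8 fits only seat 7 (and all 8 values in {1, 2, 3, 4, 5, 6, 7, 8} must be used), so seat 7 = 8.
seat 4 and seat 8 between them cover only {2, 6} — a naked pair. Remove those values from seat 1, seat 2, seat 3, seat 5, seat 6.
seat 6's domain is down to {1}, so seat 6 = 1. Strike 1 from seat 2.
So seat 2 = 3.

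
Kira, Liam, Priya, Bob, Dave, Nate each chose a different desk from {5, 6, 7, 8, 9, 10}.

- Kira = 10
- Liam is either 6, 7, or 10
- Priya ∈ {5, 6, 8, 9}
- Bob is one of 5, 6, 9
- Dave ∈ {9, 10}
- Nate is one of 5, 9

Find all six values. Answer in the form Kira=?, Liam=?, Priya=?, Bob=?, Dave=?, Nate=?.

Kira=10, Liam=7, Priya=8, Bob=6, Dave=9, Nate=5

Kira must be 10 (only option left). Remove 10 from Liam, Dave.
Dave must be 9 (only option left). Strike 9 from Priya, Bob, Nate.
Nate has just one choice, so Nate = 5. Strike 5 from Priya, Bob.
Bob must be 6 (only option left). So Liam, Priya can't be 6.
Liam has just one choice, so Liam = 7.
Priya has just one choice, so Priya = 8.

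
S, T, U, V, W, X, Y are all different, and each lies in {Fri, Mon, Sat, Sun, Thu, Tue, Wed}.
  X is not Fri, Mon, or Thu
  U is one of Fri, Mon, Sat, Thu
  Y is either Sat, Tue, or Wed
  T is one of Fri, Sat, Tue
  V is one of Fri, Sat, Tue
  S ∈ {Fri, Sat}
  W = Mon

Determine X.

Sun

W's domain is down to {Mon}, so W = Mon. Strike Mon from U.
Among the 6 still-open variables, Sun fits only X (and all 6 values in {Fri, Sat, Sun, Thu, Tue, Wed} must be used), so X = Sun.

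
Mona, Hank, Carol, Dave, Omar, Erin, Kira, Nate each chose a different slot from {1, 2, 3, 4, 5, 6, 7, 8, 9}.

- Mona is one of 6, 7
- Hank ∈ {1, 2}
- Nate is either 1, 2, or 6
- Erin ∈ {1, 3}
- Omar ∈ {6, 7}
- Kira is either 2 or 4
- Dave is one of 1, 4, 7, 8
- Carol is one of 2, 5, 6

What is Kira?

Among the 8 variables, 3 fits only Erin (and all 8 values in {1, 2, 3, 4, 5, 6, 7, 8} must be used), so Erin = 3.
The 7 still-open variables together cover exactly {1, 2, 4, 5, 6, 7, 8} — 7 values for 7 variables — and 5 appears only in Carol's list, so Carol = 5.
The 6 still-open variables draw from only 6 values {1, 2, 4, 6, 7, 8}, so each is used; only Dave can be 8, hence Dave = 8.
Among the 5 still-open variables, 4 fits only Kira (and all 5 values in {1, 2, 4, 6, 7} must be used), so Kira = 4.

4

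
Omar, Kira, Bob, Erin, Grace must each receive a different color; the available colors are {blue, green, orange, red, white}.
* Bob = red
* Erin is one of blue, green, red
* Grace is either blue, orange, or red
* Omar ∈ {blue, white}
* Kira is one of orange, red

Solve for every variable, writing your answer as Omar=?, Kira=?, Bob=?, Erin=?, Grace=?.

Omar=white, Kira=orange, Bob=red, Erin=green, Grace=blue

Bob must be red (only option left). So Kira, Erin, Grace can't be red.
Kira has just one choice, so Kira = orange. Eliminate orange elsewhere: Grace.
Grace's domain is down to {blue}, so Grace = blue. Eliminate blue elsewhere: Omar, Erin.
Omar must be white (only option left).
Erin has just one choice, so Erin = green.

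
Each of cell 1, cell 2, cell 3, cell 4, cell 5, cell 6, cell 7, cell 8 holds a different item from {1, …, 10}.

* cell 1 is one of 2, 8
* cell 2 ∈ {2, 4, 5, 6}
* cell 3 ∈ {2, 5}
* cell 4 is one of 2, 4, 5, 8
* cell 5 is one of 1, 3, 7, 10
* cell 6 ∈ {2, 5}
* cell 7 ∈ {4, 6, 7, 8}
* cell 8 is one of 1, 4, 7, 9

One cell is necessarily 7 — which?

cell 7

The 2 variables cell 3 and cell 6 are confined to {2, 5}, which locks those values in; drop them from cell 1, cell 2, cell 4.
That leaves cell 1 = 8. Remove 8 from cell 4, cell 7.
cell 4 must be 4 (only option left). Eliminate 4 elsewhere: cell 2, cell 7, cell 8.
That leaves cell 2 = 6. Remove 6 from cell 7.
So 7 goes to cell 7.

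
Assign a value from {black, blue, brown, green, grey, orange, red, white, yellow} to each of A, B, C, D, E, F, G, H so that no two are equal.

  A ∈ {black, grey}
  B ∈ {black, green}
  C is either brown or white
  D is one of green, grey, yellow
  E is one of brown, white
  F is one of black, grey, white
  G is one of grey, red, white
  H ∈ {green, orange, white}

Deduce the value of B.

green

The 8 variables together cover exactly {black, brown, green, grey, orange, red, white, yellow} — 8 values for 8 variables — and orange appears only in H's list, so H = orange.
The 7 still-open variables draw from only 7 values {black, brown, green, grey, red, white, yellow}, so each is used; only G can be red, hence G = red.
The 6 still-open variables draw from only 6 values {black, brown, green, grey, white, yellow}, so each is used; only D can be yellow, hence D = yellow.
Among the 5 still-open variables, green fits only B (and all 5 values in {black, brown, green, grey, white} must be used), so B = green.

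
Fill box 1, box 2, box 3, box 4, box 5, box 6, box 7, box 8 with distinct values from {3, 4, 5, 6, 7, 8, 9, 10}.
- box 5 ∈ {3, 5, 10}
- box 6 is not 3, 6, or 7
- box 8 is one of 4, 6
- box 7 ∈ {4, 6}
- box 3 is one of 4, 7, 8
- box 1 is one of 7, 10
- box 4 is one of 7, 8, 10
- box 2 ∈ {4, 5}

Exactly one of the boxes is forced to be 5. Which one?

The 8 variables together cover exactly {3, 4, 5, 6, 7, 8, 9, 10} — 8 values for 8 variables — and 3 appears only in box 5's list, so box 5 = 3.
The 7 still-open variables draw from only 7 values {4, 5, 6, 7, 8, 9, 10}, so each is used; only box 6 can be 9, hence box 6 = 9.
Among the 6 still-open variables, 5 fits only box 2 (and all 6 values in {4, 5, 6, 7, 8, 10} must be used), so box 2 = 5.

box 2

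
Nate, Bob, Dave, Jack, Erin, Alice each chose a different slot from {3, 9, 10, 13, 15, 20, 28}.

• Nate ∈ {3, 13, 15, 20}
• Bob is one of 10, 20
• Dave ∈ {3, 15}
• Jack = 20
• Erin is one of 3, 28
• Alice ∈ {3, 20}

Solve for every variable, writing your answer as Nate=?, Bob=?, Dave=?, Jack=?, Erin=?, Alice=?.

Nate=13, Bob=10, Dave=15, Jack=20, Erin=28, Alice=3

Jack's domain is down to {20}, so Jack = 20. Eliminate 20 elsewhere: Nate, Bob, Alice.
That leaves Alice = 3. Strike 3 from Nate, Dave, Erin.
Bob must be 10 (only option left).
Dave has just one choice, so Dave = 15. Remove 15 from Nate.
Erin has just one choice, so Erin = 28.
Nate must be 13 (only option left).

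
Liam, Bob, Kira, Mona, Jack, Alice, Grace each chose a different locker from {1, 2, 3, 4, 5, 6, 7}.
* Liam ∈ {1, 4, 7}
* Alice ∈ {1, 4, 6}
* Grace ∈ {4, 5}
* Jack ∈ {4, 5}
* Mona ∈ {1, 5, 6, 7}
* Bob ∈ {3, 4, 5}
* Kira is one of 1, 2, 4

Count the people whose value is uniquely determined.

The 7 variables draw from only 7 values {1, 2, 3, 4, 5, 6, 7}, so each is used; only Kira can be 2, hence Kira = 2.
Among the 6 still-open variables, 3 fits only Bob (and all 6 values in {1, 3, 4, 5, 6, 7} must be used), so Bob = 3.
The 2 variables Jack and Grace are confined to {4, 5}, which locks those values in; drop them from Liam, Mona, Alice.
Determined: Bob=3, Kira=2. The other people each still have more than one consistent value. That makes 2.

2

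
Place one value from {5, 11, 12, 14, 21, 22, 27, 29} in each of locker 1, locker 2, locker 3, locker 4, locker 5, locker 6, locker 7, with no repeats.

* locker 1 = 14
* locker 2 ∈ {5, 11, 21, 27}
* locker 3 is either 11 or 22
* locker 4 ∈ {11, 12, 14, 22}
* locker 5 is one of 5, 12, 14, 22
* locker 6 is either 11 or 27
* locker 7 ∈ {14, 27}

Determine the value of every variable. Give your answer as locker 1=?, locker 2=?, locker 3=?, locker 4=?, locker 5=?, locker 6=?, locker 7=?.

locker 1 has just one choice, so locker 1 = 14. Remove 14 from locker 4, locker 5, locker 7.
locker 7's domain is down to {27}, so locker 7 = 27. Strike 27 from locker 2, locker 6.
That leaves locker 6 = 11. Remove 11 from locker 2, locker 3, locker 4.
locker 3's domain is down to {22}, so locker 3 = 22. Remove 22 from locker 4, locker 5.
locker 4 must be 12 (only option left). Strike 12 from locker 5.
locker 5's domain is down to {5}, so locker 5 = 5. Remove 5 from locker 2.
locker 2 must be 21 (only option left).

locker 1=14, locker 2=21, locker 3=22, locker 4=12, locker 5=5, locker 6=11, locker 7=27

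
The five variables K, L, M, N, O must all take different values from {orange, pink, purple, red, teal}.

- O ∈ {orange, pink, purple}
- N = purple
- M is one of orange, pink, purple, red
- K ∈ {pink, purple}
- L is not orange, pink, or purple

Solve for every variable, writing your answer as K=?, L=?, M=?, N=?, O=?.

N has just one choice, so N = purple. Strike purple from K, M, O.
K has just one choice, so K = pink. So M, O can't be pink.
That leaves O = orange. Strike orange from M.
M has just one choice, so M = red. Remove red from L.
L must be teal (only option left).

K=pink, L=teal, M=red, N=purple, O=orange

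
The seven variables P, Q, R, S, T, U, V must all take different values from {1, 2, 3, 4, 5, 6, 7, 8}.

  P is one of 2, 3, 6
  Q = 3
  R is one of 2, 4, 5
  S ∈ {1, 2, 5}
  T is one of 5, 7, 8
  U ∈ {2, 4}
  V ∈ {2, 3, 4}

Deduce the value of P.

6

Q must be 3 (only option left). Eliminate 3 elsewhere: P, V.
U and V between them cover only {2, 4} — a naked pair. Remove those values from P, R, S.
So P = 6.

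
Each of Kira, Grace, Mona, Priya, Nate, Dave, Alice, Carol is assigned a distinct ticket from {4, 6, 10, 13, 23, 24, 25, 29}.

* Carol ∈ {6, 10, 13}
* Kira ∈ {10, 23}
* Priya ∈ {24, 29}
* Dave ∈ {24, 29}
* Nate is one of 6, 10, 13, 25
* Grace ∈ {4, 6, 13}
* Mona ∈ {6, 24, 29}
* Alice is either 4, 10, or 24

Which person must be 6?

Mona

The 8 variables draw from only 8 values {4, 6, 10, 13, 23, 24, 25, 29}, so each is used; only Kira can be 23, hence Kira = 23.
The 7 still-open variables together cover exactly {4, 6, 10, 13, 24, 25, 29} — 7 values for 7 variables — and 25 appears only in Nate's list, so Nate = 25.
The 2 variables Priya and Dave are confined to {24, 29}, which locks those values in; drop them from Mona, Alice.
So 6 goes to Mona.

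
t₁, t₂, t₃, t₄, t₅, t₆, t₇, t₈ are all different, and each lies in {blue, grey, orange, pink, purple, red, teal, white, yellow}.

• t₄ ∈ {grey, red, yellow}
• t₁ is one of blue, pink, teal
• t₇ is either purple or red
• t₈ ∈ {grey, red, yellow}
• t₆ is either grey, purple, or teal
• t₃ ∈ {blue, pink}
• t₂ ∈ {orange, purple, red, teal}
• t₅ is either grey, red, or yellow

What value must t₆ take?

teal

The 8 variables together cover exactly {blue, grey, orange, pink, purple, red, teal, yellow} — 8 values for 8 variables — and orange appears only in t₂'s list, so t₂ = orange.
t₄, t₅, t₈ share exactly the 3 values {grey, red, yellow}; by pigeonhole those values go to them, so strike grey, red, yellow from t₆, t₇.
That leaves t₇ = purple. So t₆ can't be purple.
So t₆ = teal.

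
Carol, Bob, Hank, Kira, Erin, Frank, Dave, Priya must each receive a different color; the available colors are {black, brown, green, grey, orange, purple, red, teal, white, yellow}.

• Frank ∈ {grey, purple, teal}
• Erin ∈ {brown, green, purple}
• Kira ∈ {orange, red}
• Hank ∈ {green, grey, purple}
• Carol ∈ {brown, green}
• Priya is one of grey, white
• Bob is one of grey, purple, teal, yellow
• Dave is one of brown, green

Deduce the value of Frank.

teal

The 2 variables Carol and Dave are confined to {brown, green}, which locks those values in; drop them from Hank, Erin.
That leaves Erin = purple. So Bob, Hank, Frank can't be purple.
Hank must be grey (only option left). Strike grey from Bob, Frank, Priya.
So Frank = teal.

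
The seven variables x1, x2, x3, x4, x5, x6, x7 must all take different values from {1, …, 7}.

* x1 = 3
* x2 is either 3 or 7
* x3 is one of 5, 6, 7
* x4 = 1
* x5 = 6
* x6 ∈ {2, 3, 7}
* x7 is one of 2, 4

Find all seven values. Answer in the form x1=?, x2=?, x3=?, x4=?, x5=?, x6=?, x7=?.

x1=3, x2=7, x3=5, x4=1, x5=6, x6=2, x7=4

x1 has just one choice, so x1 = 3. Remove 3 from x2, x6.
x2 must be 7 (only option left). So x3, x6 can't be 7.
That leaves x4 = 1.
x5 has just one choice, so x5 = 6. So x3 can't be 6.
x6's domain is down to {2}, so x6 = 2. Strike 2 from x7.
x7 must be 4 (only option left).
x3's domain is down to {5}, so x3 = 5.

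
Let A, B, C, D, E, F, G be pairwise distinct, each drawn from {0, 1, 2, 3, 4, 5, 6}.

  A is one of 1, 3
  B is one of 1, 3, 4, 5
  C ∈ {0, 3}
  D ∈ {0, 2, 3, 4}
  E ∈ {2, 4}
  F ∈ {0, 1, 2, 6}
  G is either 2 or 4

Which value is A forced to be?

1

Among the 7 variables, 5 fits only B (and all 7 values in {0, 1, 2, 3, 4, 5, 6} must be used), so B = 5.
The 6 still-open variables draw from only 6 values {0, 1, 2, 3, 4, 6}, so each is used; only F can be 6, hence F = 6.
The 5 still-open variables draw from only 5 values {0, 1, 2, 3, 4}, so each is used; only A can be 1, hence A = 1.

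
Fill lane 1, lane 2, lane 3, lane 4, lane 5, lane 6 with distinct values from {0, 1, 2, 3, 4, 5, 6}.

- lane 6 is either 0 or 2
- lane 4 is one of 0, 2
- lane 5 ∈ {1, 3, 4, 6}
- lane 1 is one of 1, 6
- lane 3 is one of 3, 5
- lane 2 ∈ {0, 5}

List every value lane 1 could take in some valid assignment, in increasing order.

The 2 variables lane 4 and lane 6 are confined to {0, 2}, which locks those values in; drop them from lane 2.
lane 2's domain is down to {5}, so lane 2 = 5. Remove 5 from lane 3.
lane 3 must be 3 (only option left). So lane 5 can't be 3.
No further eliminations apply; lane 1 can still be any of 1, 6.

1, 6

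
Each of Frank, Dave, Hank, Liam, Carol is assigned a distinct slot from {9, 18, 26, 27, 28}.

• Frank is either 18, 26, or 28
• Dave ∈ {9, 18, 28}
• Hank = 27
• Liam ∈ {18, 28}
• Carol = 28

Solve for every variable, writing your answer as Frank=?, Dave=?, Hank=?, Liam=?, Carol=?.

Hank's domain is down to {27}, so Hank = 27.
Carol has just one choice, so Carol = 28. Remove 28 from Frank, Dave, Liam.
Liam must be 18 (only option left). So Frank, Dave can't be 18.
Frank must be 26 (only option left).
That leaves Dave = 9.

Frank=26, Dave=9, Hank=27, Liam=18, Carol=28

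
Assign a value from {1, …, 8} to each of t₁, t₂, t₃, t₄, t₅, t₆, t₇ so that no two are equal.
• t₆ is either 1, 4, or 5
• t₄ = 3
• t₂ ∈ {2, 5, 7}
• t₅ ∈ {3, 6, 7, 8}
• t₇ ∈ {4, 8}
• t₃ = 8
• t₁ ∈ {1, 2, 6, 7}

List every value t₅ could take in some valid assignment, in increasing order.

6, 7

t₃ has just one choice, so t₃ = 8. So t₅, t₇ can't be 8.
t₄ must be 3 (only option left). Strike 3 from t₅.
t₇ has just one choice, so t₇ = 4. So t₆ can't be 4.
No further eliminations apply; t₅ can still be any of 6, 7.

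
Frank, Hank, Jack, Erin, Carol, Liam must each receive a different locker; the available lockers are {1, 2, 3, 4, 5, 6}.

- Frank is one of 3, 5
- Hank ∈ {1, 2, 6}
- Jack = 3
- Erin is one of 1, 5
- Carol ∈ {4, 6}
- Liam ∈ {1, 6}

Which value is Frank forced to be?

Jack must be 3 (only option left). So Frank can't be 3.
So Frank = 5.

5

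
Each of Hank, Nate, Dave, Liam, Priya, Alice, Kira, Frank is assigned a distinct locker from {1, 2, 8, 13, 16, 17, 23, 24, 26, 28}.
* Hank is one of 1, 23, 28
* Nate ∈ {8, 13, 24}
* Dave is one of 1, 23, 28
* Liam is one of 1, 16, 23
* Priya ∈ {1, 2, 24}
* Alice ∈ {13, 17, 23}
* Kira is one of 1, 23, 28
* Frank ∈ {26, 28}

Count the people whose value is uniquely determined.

2

Hank, Dave, Kira share exactly the 3 values {1, 23, 28}; by pigeonhole those values go to them, so strike 1, 23, 28 from Liam, Priya, Alice, Frank.
Liam's domain is down to {16}, so Liam = 16.
Frank's domain is down to {26}, so Frank = 26.
Determined: Liam=16, Frank=26. The other people each still have more than one consistent value. That makes 2.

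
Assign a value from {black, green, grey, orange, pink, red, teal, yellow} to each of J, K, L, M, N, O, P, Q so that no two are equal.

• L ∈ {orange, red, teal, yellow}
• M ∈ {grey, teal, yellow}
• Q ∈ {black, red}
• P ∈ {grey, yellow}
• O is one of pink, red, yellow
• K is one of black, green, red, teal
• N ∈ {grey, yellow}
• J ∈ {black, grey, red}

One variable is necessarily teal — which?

M

Among the 8 variables, green fits only K (and all 8 values in {black, green, grey, orange, pink, red, teal, yellow} must be used), so K = green.
The 7 still-open variables draw from only 7 values {black, grey, orange, pink, red, teal, yellow}, so each is used; only L can be orange, hence L = orange.
The 6 still-open variables draw from only 6 values {black, grey, pink, red, teal, yellow}, so each is used; only O can be pink, hence O = pink.
Among the 5 still-open variables, teal fits only M (and all 5 values in {black, grey, red, teal, yellow} must be used), so M = teal.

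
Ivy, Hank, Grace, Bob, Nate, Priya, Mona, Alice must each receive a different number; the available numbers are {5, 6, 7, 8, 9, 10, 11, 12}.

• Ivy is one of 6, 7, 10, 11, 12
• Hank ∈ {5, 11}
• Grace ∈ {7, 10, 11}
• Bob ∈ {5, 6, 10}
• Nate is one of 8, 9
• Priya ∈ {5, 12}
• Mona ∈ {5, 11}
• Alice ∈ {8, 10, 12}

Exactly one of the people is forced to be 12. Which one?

Priya

The 8 variables together cover exactly {5, 6, 7, 8, 9, 10, 11, 12} — 8 values for 8 variables — and 9 appears only in Nate's list, so Nate = 9.
Among the 7 still-open variables, 8 fits only Alice (and all 7 values in {5, 6, 7, 8, 10, 11, 12} must be used), so Alice = 8.
Hank and Mona share exactly the 2 values {5, 11}; by pigeonhole those values go to them, so strike 5, 11 from Ivy, Grace, Bob, Priya.
So 12 goes to Priya.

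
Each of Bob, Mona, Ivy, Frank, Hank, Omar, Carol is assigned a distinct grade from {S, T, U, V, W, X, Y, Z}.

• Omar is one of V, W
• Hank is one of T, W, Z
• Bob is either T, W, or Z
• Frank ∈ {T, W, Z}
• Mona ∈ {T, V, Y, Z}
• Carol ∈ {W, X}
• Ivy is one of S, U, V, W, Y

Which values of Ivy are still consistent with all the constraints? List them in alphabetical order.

S, U

The 3 variables Bob, Frank, Hank are confined to {T, W, Z}, which locks those values in; drop them from Mona, Ivy, Omar, Carol.
Omar's domain is down to {V}, so Omar = V. Remove V from Mona, Ivy.
That leaves Carol = X.
That leaves Mona = Y. Eliminate Y elsewhere: Ivy.
No further eliminations apply; Ivy can still be any of S, U.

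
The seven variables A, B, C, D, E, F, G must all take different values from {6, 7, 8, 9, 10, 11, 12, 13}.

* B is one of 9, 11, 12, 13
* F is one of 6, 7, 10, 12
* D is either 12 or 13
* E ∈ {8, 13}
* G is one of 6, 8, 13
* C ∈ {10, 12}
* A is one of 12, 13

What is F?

A and D between them cover only {12, 13} — a naked pair. Remove those values from B, C, E, F, G.
C's domain is down to {10}, so C = 10. Remove 10 from F.
E has just one choice, so E = 8. So G can't be 8.
G has just one choice, so G = 6. Eliminate 6 elsewhere: F.
So F = 7.

7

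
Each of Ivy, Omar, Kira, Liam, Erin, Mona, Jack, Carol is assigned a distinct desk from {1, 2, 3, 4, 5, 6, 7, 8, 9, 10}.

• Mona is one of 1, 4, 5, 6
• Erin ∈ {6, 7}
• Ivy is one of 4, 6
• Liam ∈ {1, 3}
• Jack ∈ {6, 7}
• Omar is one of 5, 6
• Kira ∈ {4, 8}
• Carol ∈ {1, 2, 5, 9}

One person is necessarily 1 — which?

The 2 variables Erin and Jack are confined to {6, 7}, which locks those values in; drop them from Ivy, Omar, Mona.
Ivy must be 4 (only option left). Strike 4 from Kira, Mona.
Omar's domain is down to {5}, so Omar = 5. Remove 5 from Mona, Carol.
So 1 goes to Mona.

Mona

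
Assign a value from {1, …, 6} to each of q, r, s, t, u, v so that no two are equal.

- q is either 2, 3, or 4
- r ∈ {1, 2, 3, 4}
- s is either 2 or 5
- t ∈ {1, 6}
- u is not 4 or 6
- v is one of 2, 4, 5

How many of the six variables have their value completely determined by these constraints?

1

The 6 variables draw from only 6 values {1, 2, 3, 4, 5, 6}, so each is used; only t can be 6, hence t = 6.
Determined: t=6. The other variables each still have more than one consistent value. That makes 1.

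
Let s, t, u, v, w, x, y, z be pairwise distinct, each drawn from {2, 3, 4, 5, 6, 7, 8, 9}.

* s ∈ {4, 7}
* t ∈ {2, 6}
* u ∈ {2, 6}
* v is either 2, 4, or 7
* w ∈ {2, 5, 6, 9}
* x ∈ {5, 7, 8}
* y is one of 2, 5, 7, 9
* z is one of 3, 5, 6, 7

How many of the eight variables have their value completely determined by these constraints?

2

Among the 8 variables, 3 fits only z (and all 8 values in {2, 3, 4, 5, 6, 7, 8, 9} must be used), so z = 3.
Among the 7 still-open variables, 8 fits only x (and all 7 values in {2, 4, 5, 6, 7, 8, 9} must be used), so x = 8.
The 2 variables t and u are confined to {2, 6}, which locks those values in; drop them from v, w, y.
The 2 variables s and v are confined to {4, 7}, which locks those values in; drop them from y.
Determined: x=8, z=3. The other variables each still have more than one consistent value. That makes 2.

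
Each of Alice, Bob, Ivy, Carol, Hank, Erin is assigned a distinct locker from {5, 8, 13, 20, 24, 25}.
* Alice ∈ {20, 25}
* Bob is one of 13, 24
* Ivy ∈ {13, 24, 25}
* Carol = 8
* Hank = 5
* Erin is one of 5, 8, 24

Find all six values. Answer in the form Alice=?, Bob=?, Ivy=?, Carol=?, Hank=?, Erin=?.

Alice=20, Bob=13, Ivy=25, Carol=8, Hank=5, Erin=24

Carol has just one choice, so Carol = 8. Remove 8 from Erin.
Hank's domain is down to {5}, so Hank = 5. Eliminate 5 elsewhere: Erin.
Erin's domain is down to {24}, so Erin = 24. Eliminate 24 elsewhere: Bob, Ivy.
That leaves Bob = 13. Eliminate 13 elsewhere: Ivy.
That leaves Ivy = 25. Eliminate 25 elsewhere: Alice.
Alice has just one choice, so Alice = 20.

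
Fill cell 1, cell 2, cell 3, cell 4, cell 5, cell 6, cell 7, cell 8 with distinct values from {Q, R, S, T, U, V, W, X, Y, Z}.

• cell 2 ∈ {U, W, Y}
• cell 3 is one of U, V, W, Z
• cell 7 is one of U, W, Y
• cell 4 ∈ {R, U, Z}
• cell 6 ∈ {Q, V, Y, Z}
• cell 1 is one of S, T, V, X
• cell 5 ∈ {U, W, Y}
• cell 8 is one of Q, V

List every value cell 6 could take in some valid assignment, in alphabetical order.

Q, V, Z

cell 2, cell 5, cell 7 share exactly the 3 values {U, W, Y}; by pigeonhole those values go to them, so strike U, W, Y from cell 3, cell 4, cell 6.
The 3 variables cell 3, cell 6, cell 8 are confined to {Q, V, Z}, which locks those values in; drop them from cell 1, cell 4.
cell 4 has just one choice, so cell 4 = R.
No further eliminations apply; cell 6 can still be any of Q, V, Z.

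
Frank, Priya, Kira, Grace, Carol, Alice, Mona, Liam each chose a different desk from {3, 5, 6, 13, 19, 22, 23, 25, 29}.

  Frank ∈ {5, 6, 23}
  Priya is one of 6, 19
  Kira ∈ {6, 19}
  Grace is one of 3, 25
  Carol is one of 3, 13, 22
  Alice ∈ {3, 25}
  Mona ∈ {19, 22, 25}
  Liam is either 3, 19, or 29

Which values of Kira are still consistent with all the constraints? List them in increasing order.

The 2 variables Priya and Kira are confined to {6, 19}, which locks those values in; drop them from Frank, Mona, Liam.
The 2 variables Grace and Alice are confined to {3, 25}, which locks those values in; drop them from Carol, Mona, Liam.
Mona must be 22 (only option left). Remove 22 from Carol.
Liam's domain is down to {29}, so Liam = 29.
Carol has just one choice, so Carol = 13.
No further eliminations apply; Kira can still be any of 6, 19.

6, 19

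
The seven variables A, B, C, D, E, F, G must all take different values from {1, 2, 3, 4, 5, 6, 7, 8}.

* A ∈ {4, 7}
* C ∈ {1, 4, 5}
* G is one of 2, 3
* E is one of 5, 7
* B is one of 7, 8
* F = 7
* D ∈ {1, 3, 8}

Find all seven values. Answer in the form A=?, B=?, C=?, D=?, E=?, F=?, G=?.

A=4, B=8, C=1, D=3, E=5, F=7, G=2

F must be 7 (only option left). So A, B, E can't be 7.
A has just one choice, so A = 4. Remove 4 from C.
B must be 8 (only option left). Eliminate 8 elsewhere: D.
E must be 5 (only option left). Strike 5 from C.
C has just one choice, so C = 1. So D can't be 1.
D has just one choice, so D = 3. Remove 3 from G.
G must be 2 (only option left).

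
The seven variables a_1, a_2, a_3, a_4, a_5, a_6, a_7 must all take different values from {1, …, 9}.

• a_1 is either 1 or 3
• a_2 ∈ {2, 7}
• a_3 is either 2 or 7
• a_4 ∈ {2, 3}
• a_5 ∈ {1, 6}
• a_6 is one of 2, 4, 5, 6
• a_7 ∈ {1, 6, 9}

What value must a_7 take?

9

a_2 and a_3 share exactly the 2 values {2, 7}; by pigeonhole those values go to them, so strike 2, 7 from a_4, a_6.
a_4's domain is down to {3}, so a_4 = 3. Remove 3 from a_1.
a_1's domain is down to {1}, so a_1 = 1. So a_5, a_7 can't be 1.
That leaves a_5 = 6. Remove 6 from a_6, a_7.
So a_7 = 9.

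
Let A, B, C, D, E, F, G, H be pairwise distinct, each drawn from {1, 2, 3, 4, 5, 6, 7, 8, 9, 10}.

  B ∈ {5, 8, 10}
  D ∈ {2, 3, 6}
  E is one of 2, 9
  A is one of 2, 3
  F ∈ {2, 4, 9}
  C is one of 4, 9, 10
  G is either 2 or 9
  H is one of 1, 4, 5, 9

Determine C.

10

The 2 variables E and G are confined to {2, 9}, which locks those values in; drop them from A, C, D, F, H.
A has just one choice, so A = 3. Eliminate 3 elsewhere: D.
D has just one choice, so D = 6.
F must be 4 (only option left). Remove 4 from C, H.
So C = 10.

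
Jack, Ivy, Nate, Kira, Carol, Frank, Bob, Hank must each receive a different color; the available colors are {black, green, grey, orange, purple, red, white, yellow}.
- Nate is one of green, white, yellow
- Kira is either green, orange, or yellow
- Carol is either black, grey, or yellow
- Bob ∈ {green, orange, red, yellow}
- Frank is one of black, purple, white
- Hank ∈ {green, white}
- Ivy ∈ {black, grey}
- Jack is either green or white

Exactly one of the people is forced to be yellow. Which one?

Nate

Among the 8 variables, purple fits only Frank (and all 8 values in {black, green, grey, orange, purple, red, white, yellow} must be used), so Frank = purple.
Among the 7 still-open variables, red fits only Bob (and all 7 values in {black, green, grey, orange, red, white, yellow} must be used), so Bob = red.
The 6 still-open variables together cover exactly {black, green, grey, orange, white, yellow} — 6 values for 6 variables — and orange appears only in Kira's list, so Kira = orange.
Jack and Hank share exactly the 2 values {green, white}; by pigeonhole those values go to them, so strike green, white from Nate.
So yellow goes to Nate.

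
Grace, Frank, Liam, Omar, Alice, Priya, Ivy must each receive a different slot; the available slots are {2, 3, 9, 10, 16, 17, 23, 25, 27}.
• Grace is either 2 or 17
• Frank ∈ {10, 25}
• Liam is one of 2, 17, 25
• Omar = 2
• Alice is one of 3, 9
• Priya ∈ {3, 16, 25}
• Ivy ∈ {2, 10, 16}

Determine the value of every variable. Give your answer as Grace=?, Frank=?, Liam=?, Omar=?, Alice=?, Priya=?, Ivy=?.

Omar must be 2 (only option left). Remove 2 from Grace, Liam, Ivy.
That leaves Grace = 17. Remove 17 from Liam.
Liam has just one choice, so Liam = 25. Remove 25 from Frank, Priya.
Frank has just one choice, so Frank = 10. So Ivy can't be 10.
Ivy must be 16 (only option left). Strike 16 from Priya.
Priya must be 3 (only option left). Eliminate 3 elsewhere: Alice.
Alice's domain is down to {9}, so Alice = 9.

Grace=17, Frank=10, Liam=25, Omar=2, Alice=9, Priya=3, Ivy=16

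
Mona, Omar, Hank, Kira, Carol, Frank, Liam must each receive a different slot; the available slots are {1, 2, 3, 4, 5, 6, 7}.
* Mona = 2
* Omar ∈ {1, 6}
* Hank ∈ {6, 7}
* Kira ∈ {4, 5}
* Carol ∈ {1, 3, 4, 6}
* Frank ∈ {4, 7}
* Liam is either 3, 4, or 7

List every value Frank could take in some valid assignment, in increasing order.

4, 7

Mona's domain is down to {2}, so Mona = 2.
Among the 6 still-open variables, 5 fits only Kira (and all 6 values in {1, 3, 4, 5, 6, 7} must be used), so Kira = 5.
No further eliminations apply; Frank can still be any of 4, 7.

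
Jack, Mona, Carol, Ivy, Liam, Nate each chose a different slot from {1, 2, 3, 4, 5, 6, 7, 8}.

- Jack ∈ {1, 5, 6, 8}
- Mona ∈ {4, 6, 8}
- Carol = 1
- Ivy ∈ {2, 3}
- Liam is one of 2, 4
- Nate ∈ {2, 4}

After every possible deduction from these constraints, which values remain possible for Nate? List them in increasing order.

2, 4

Carol must be 1 (only option left). So Jack can't be 1.
Liam and Nate share exactly the 2 values {2, 4}; by pigeonhole those values go to them, so strike 2, 4 from Mona, Ivy.
Ivy has just one choice, so Ivy = 3.
No further eliminations apply; Nate can still be any of 2, 4.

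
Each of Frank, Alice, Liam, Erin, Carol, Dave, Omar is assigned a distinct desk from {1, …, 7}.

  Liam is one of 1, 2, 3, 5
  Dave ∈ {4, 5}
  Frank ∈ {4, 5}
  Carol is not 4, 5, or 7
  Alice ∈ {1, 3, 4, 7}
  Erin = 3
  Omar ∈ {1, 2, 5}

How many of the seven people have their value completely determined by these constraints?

Erin's domain is down to {3}, so Erin = 3. So Alice, Liam, Carol can't be 3.
Among the 6 still-open variables, 6 fits only Carol (and all 6 values in {1, 2, 4, 5, 6, 7} must be used), so Carol = 6.
Among the 5 still-open variables, 7 fits only Alice (and all 5 values in {1, 2, 4, 5, 7} must be used), so Alice = 7.
Frank and Dave share exactly the 2 values {4, 5}; by pigeonhole those values go to them, so strike 4, 5 from Liam, Omar.
Determined: Alice=7, Erin=3, Carol=6. The other people each still have more than one consistent value. That makes 3.

3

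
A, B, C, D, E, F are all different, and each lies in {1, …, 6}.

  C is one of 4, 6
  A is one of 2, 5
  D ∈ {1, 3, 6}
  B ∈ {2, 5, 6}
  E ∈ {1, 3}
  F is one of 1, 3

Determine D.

The 6 variables together cover exactly {1, 2, 3, 4, 5, 6} — 6 values for 6 variables — and 4 appears only in C's list, so C = 4.
E and F share exactly the 2 values {1, 3}; by pigeonhole those values go to them, so strike 1, 3 from D.
So D = 6.

6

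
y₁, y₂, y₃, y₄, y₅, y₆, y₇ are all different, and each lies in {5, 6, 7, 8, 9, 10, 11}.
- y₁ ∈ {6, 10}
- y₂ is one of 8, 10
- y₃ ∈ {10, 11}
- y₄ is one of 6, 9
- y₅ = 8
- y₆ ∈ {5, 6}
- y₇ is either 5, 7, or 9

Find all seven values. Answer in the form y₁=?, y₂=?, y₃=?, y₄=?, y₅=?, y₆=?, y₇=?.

y₅'s domain is down to {8}, so y₅ = 8. Remove 8 from y₂.
That leaves y₂ = 10. Remove 10 from y₁, y₃.
y₃ has just one choice, so y₃ = 11.
y₁ must be 6 (only option left). So y₄, y₆ can't be 6.
y₄ must be 9 (only option left). Strike 9 from y₇.
y₆'s domain is down to {5}, so y₆ = 5. Strike 5 from y₇.
y₇ must be 7 (only option left).

y₁=6, y₂=10, y₃=11, y₄=9, y₅=8, y₆=5, y₇=7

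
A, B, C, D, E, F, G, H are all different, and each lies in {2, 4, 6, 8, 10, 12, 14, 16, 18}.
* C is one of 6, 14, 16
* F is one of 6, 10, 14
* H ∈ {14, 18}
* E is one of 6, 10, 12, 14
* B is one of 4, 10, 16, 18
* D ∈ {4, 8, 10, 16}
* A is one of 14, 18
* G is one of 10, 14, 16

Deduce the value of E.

12

The 8 variables together cover exactly {4, 6, 8, 10, 12, 14, 16, 18} — 8 values for 8 variables — and 8 appears only in D's list, so D = 8.
The 7 still-open variables draw from only 7 values {4, 6, 10, 12, 14, 16, 18}, so each is used; only B can be 4, hence B = 4.
The 6 still-open variables together cover exactly {6, 10, 12, 14, 16, 18} — 6 values for 6 variables — and 12 appears only in E's list, so E = 12.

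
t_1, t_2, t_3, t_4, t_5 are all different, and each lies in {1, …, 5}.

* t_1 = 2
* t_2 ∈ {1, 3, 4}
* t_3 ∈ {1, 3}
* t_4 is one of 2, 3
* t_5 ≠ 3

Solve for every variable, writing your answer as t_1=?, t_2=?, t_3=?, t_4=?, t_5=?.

t_1=2, t_2=4, t_3=1, t_4=3, t_5=5

t_1's domain is down to {2}, so t_1 = 2. Strike 2 from t_4, t_5.
t_4's domain is down to {3}, so t_4 = 3. Eliminate 3 elsewhere: t_2, t_3.
That leaves t_3 = 1. Strike 1 from t_2, t_5.
t_2 has just one choice, so t_2 = 4. Remove 4 from t_5.
t_5's domain is down to {5}, so t_5 = 5.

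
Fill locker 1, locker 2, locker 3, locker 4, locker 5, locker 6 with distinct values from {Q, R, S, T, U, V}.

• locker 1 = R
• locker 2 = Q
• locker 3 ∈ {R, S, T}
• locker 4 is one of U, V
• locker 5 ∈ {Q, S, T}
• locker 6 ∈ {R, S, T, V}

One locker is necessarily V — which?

locker 6

locker 1's domain is down to {R}, so locker 1 = R. Eliminate R elsewhere: locker 3, locker 6.
That leaves locker 2 = Q. So locker 5 can't be Q.
The 4 still-open variables together cover exactly {S, T, U, V} — 4 values for 4 variables — and U appears only in locker 4's list, so locker 4 = U.
The 3 still-open variables together cover exactly {S, T, V} — 3 values for 3 variables — and V appears only in locker 6's list, so locker 6 = V.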